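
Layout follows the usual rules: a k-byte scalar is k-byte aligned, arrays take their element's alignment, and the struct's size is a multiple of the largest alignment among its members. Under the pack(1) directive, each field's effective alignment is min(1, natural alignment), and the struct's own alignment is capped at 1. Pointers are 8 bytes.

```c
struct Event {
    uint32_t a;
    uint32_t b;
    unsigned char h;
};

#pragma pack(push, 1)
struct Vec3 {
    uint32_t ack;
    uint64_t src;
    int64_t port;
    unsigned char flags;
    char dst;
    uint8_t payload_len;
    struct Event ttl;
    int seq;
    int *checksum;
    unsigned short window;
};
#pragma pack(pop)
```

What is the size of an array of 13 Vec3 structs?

Event: a at 0 (size 4, align 4) → ends 4; b at 4 (size 4, align 4) → ends 8; h at 8 (size 1, align 1) → ends 9; tail pad 3 to reach multiple of 4; total 12 bytes, alignment 4
ack at 0 (size 4, align 1) → ends 4
src at 4 (size 8, align 1) → ends 12
port at 12 (size 8, align 1) → ends 20
flags at 20 (size 1, align 1) → ends 21
dst at 21 (size 1, align 1) → ends 22
payload_len at 22 (size 1, align 1) → ends 23
ttl at 23 (size 12, align 1) → ends 35
seq at 35 (size 4, align 1) → ends 39
checksum at 39 (size 8, align 1) → ends 47
window at 47 (size 2, align 1) → ends 49
total 49 bytes, alignment 1
array of 13: 13 × 49 = 637

637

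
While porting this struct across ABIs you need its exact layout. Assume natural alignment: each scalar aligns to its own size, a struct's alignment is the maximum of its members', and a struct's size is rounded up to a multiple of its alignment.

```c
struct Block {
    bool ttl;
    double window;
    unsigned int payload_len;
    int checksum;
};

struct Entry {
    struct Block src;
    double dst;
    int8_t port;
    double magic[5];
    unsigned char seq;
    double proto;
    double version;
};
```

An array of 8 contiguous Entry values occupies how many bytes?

832

Block: 0..1  ttl  (1B, 1-aligned); 1..8  -- padding (7B); 8..16  window  (8B, 8-aligned); 16..20  payload_len  (4B, 4-aligned); 20..24  checksum  (4B, 4-aligned); sizeof = 24, alignof = 8
0..24  src  (24B, 8-aligned)
24..32  dst  (8B, 8-aligned)
32..33  port  (1B, 1-aligned)
33..40  -- padding (7B)
40..80  magic  (40B, 8-aligned)
80..81  seq  (1B, 1-aligned)
81..88  -- padding (7B)
88..96  proto  (8B, 8-aligned)
96..104  version  (8B, 8-aligned)
sizeof = 104, alignof = 8
array of 8: 8 × 104 = 832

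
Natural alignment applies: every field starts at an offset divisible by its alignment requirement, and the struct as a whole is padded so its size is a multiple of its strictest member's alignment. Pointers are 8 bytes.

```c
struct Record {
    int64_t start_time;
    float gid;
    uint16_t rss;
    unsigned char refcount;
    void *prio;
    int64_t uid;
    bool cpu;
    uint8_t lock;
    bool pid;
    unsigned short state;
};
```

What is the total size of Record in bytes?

@0: start_time [8B, align 8] → 8
@8: gid [4B, align 4] → 12
@12: rss [2B, align 2] → 14
@14: refcount [1B, align 1] → 15
+1 pad (align 8)
@16: prio [8B, align 8] → 24
@24: uid [8B, align 8] → 32
@32: cpu [1B, align 1] → 33
@33: lock [1B, align 1] → 34
@34: pid [1B, align 1] → 35
+1 pad (align 2)
@36: state [2B, align 2] → 38
+2 tail pad (align 8)
size 40, align 8

40 bytes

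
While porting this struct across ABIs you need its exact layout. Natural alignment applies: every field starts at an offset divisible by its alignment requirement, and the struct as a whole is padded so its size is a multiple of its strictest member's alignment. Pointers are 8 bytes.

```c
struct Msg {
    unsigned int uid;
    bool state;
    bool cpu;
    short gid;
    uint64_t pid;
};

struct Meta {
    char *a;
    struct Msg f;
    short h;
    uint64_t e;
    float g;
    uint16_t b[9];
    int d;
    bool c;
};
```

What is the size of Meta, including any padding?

72

Msg: @0: uid [4B, align 4] → 4; @4: state [1B, align 1] → 5; @5: cpu [1B, align 1] → 6; @6: gid [2B, align 2] → 8; @8: pid [8B, align 8] → 16; size 16, align 8
@0: a [8B, align 8] → 8
@8: f [16B, align 8] → 24
@24: h [2B, align 2] → 26
+6 pad (align 8)
@32: e [8B, align 8] → 40
@40: g [4B, align 4] → 44
@44: b [18B, align 2] → 62
+2 pad (align 4)
@64: d [4B, align 4] → 68
@68: c [1B, align 1] → 69
+3 tail pad (align 8)
size 72, align 8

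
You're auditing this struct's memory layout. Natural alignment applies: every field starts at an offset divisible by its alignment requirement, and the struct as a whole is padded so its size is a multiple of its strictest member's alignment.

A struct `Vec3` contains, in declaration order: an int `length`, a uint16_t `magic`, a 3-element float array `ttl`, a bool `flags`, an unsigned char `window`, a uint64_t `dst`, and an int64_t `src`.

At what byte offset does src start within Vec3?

32

@0: length [4B, align 4] → 4
@4: magic [2B, align 2] → 6
+2 pad (align 4)
@8: ttl [12B, align 4] → 20
@20: flags [1B, align 1] → 21
@21: window [1B, align 1] → 22
+2 pad (align 8)
@24: dst [8B, align 8] → 32
@32: src [8B, align 8] → 40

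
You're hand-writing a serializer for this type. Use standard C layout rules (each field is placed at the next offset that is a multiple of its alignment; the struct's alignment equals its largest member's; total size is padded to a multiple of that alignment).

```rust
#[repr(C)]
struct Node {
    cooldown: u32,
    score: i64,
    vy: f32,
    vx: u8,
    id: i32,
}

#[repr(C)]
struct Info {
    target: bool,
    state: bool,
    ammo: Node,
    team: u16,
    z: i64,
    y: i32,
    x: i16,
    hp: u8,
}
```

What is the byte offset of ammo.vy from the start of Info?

Node: cooldown at 0 (size 4, align 4) → ends 4; pad 4 to align 8 for score; score at 8 (size 8, align 8) → ends 16; vy at 16 (size 4, align 4) → ends 20; vx at 20 (size 1, align 1) → ends 21; pad 3 to align 4 for id; id at 24 (size 4, align 4) → ends 28; tail pad 4 to reach multiple of 8; total 32 bytes, alignment 8
target at 0 (size 1, align 1) → ends 1
state at 1 (size 1, align 1) → ends 2
pad 6 to align 8 for ammo
ammo at 8 (size 32, align 8) → ends 40
within Node: vy at 16
8 + 16 = 24

24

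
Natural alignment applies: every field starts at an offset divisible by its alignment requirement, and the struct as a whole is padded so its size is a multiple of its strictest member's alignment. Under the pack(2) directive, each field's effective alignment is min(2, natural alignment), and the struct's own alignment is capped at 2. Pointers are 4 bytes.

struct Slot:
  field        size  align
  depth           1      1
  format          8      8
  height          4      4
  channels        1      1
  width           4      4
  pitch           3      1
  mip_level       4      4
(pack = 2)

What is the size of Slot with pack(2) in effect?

28

@0: depth [1B, align 1] → 1
+1 pad (align 2)
@2: format [8B, align 2] → 10
@10: height [4B, align 2] → 14
@14: channels [1B, align 1] → 15
+1 pad (align 2)
@16: width [4B, align 2] → 20
@20: pitch [3B, align 1] → 23
+1 pad (align 2)
@24: mip_level [4B, align 2] → 28
size 28, align 2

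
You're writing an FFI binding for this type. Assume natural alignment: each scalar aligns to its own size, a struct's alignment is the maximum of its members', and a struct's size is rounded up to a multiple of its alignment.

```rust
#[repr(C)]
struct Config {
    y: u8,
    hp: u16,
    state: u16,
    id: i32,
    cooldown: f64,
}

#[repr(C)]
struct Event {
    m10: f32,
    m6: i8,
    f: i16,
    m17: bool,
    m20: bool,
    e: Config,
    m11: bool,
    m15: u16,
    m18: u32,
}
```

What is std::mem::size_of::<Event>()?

48

Config: @0: y [1B, align 1] → 1; +1 pad (align 2); @2: hp [2B, align 2] → 4; @4: state [2B, align 2] → 6; +2 pad (align 4); @8: id [4B, align 4] → 12; +4 pad (align 8); @16: cooldown [8B, align 8] → 24; size 24, align 8
@0: m10 [4B, align 4] → 4
@4: m6 [1B, align 1] → 5
+1 pad (align 2)
@6: f [2B, align 2] → 8
@8: m17 [1B, align 1] → 9
@9: m20 [1B, align 1] → 10
+6 pad (align 8)
@16: e [24B, align 8] → 40
@40: m11 [1B, align 1] → 41
+1 pad (align 2)
@42: m15 [2B, align 2] → 44
@44: m18 [4B, align 4] → 48
size 48, align 8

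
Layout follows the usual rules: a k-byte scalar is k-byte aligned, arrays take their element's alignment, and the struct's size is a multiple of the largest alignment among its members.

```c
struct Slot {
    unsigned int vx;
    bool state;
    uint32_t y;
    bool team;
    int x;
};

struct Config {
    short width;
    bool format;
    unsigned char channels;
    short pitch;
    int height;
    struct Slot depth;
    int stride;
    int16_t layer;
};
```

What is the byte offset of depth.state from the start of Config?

Slot: @0: vx [4B, align 4] → 4; @4: state [1B, align 1] → 5; +3 pad (align 4); @8: y [4B, align 4] → 12; @12: team [1B, align 1] → 13; +3 pad (align 4); @16: x [4B, align 4] → 20; size 20, align 4
@0: width [2B, align 2] → 2
@2: format [1B, align 1] → 3
@3: channels [1B, align 1] → 4
@4: pitch [2B, align 2] → 6
+2 pad (align 4)
@8: height [4B, align 4] → 12
@12: depth [20B, align 4] → 32
within Slot: state at 4
12 + 4 = 16

16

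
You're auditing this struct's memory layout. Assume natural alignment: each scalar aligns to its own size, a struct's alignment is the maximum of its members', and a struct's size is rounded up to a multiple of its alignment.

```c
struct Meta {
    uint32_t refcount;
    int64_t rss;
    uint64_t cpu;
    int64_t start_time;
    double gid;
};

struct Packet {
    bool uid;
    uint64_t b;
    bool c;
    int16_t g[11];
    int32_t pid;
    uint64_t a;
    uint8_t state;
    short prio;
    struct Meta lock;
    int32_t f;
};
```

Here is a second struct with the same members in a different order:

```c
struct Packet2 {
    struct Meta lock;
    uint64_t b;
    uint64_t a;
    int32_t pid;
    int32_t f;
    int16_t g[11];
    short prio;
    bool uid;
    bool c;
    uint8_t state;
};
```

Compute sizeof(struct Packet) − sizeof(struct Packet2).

Meta: 0..4  refcount  (4B, 4-aligned); 4..8  -- padding (4B); 8..16  rss  (8B, 8-aligned); 16..24  cpu  (8B, 8-aligned); 24..32  start_time  (8B, 8-aligned); 32..40  gid  (8B, 8-aligned); sizeof = 40, alignof = 8
0..1  uid  (1B, 1-aligned)
1..8  -- padding (7B)
8..16  b  (8B, 8-aligned)
16..17  c  (1B, 1-aligned)
17..18  -- padding (1B)
18..40  g  (22B, 2-aligned)
40..44  pid  (4B, 4-aligned)
44..48  -- padding (4B)
48..56  a  (8B, 8-aligned)
56..57  state  (1B, 1-aligned)
57..58  -- padding (1B)
58..60  prio  (2B, 2-aligned)
60..64  -- padding (4B)
64..104  lock  (40B, 8-aligned)
104..108  f  (4B, 4-aligned)
108..112  -- tail padding (4B)
sizeof = 112, alignof = 8
— Packet2 —
0..40  lock  (40B, 8-aligned)
40..48  b  (8B, 8-aligned)
48..56  a  (8B, 8-aligned)
56..60  pid  (4B, 4-aligned)
60..64  f  (4B, 4-aligned)
64..86  g  (22B, 2-aligned)
86..88  prio  (2B, 2-aligned)
88..89  uid  (1B, 1-aligned)
89..90  c  (1B, 1-aligned)
90..91  state  (1B, 1-aligned)
91..96  -- tail padding (5B)
sizeof = 96, alignof = 8
112 − 96 = 16

16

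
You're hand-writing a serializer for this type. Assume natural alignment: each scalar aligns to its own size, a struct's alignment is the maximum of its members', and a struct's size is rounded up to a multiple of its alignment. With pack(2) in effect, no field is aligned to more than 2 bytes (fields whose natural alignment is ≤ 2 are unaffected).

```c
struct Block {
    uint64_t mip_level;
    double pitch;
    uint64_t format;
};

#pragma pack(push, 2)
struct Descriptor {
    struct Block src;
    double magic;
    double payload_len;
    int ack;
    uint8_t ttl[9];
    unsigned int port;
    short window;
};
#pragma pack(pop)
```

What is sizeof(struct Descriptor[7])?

420

Block: 0..8  mip_level  (8B, 8-aligned); 8..16  pitch  (8B, 8-aligned); 16..24  format  (8B, 8-aligned); sizeof = 24, alignof = 8
0..24  src  (24B, 2-aligned)
24..32  magic  (8B, 2-aligned)
32..40  payload_len  (8B, 2-aligned)
40..44  ack  (4B, 2-aligned)
44..53  ttl  (9B, 1-aligned)
53..54  -- padding (1B)
54..58  port  (4B, 2-aligned)
58..60  window  (2B, 2-aligned)
sizeof = 60, alignof = 2
array of 7: 7 × 60 = 420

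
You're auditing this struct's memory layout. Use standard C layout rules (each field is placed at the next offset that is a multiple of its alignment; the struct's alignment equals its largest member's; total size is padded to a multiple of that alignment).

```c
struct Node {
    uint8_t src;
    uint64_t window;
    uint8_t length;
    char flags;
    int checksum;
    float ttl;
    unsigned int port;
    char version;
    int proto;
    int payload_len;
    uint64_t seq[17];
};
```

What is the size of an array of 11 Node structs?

2024

0..1  src  (1B, 1-aligned)
1..8  -- padding (7B)
8..16  window  (8B, 8-aligned)
16..17  length  (1B, 1-aligned)
17..18  flags  (1B, 1-aligned)
18..20  -- padding (2B)
20..24  checksum  (4B, 4-aligned)
24..28  ttl  (4B, 4-aligned)
28..32  port  (4B, 4-aligned)
32..33  version  (1B, 1-aligned)
33..36  -- padding (3B)
36..40  proto  (4B, 4-aligned)
40..44  payload_len  (4B, 4-aligned)
44..48  -- padding (4B)
48..184  seq  (136B, 8-aligned)
sizeof = 184, alignof = 8
array of 11: 11 × 184 = 2024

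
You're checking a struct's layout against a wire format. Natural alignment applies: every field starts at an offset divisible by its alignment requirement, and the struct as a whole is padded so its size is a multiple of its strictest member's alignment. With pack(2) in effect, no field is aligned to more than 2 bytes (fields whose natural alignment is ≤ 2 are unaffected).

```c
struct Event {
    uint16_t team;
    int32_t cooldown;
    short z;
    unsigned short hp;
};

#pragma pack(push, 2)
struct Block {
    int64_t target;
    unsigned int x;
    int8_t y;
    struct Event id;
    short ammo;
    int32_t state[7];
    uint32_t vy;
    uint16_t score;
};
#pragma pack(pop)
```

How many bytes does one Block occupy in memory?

62

Event: 0..2  team  (2B, 2-aligned); 2..4  -- padding (2B); 4..8  cooldown  (4B, 4-aligned); 8..10  z  (2B, 2-aligned); 10..12  hp  (2B, 2-aligned); sizeof = 12, alignof = 4
0..8  target  (8B, 2-aligned)
8..12  x  (4B, 2-aligned)
12..13  y  (1B, 1-aligned)
13..14  -- padding (1B)
14..26  id  (12B, 2-aligned)
26..28  ammo  (2B, 2-aligned)
28..56  state  (28B, 2-aligned)
56..60  vy  (4B, 2-aligned)
60..62  score  (2B, 2-aligned)
sizeof = 62, alignof = 2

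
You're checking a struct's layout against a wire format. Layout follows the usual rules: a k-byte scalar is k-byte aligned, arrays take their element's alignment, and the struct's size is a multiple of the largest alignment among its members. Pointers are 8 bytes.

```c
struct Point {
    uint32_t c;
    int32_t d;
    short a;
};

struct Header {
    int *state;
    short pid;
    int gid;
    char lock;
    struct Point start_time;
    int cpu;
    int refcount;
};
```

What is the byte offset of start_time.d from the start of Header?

24

Point: @0: c [4B, align 4] → 4; @4: d [4B, align 4] → 8; @8: a [2B, align 2] → 10; +2 tail pad (align 4); size 12, align 4
@0: state [8B, align 8] → 8
@8: pid [2B, align 2] → 10
+2 pad (align 4)
@12: gid [4B, align 4] → 16
@16: lock [1B, align 1] → 17
+3 pad (align 4)
@20: start_time [12B, align 4] → 32
within Point: d at 4
20 + 4 = 24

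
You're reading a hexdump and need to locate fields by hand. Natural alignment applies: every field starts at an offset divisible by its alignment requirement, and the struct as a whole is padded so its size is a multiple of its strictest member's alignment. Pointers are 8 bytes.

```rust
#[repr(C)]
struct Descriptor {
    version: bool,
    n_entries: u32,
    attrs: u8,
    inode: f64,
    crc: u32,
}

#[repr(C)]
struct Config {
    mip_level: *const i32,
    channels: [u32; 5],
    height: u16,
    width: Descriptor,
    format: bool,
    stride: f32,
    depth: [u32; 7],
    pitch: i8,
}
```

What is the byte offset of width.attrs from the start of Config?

Descriptor: 0..1  version  (1B, 1-aligned); 1..4  -- padding (3B); 4..8  n_entries  (4B, 4-aligned); 8..9  attrs  (1B, 1-aligned); 9..16  -- padding (7B); 16..24  inode  (8B, 8-aligned); 24..28  crc  (4B, 4-aligned); 28..32  -- tail padding (4B); sizeof = 32, alignof = 8
0..8  mip_level  (8B, 8-aligned)
8..28  channels  (20B, 4-aligned)
28..30  height  (2B, 2-aligned)
30..32  -- padding (2B)
32..64  width  (32B, 8-aligned)
within Descriptor: attrs at 8
32 + 8 = 40

40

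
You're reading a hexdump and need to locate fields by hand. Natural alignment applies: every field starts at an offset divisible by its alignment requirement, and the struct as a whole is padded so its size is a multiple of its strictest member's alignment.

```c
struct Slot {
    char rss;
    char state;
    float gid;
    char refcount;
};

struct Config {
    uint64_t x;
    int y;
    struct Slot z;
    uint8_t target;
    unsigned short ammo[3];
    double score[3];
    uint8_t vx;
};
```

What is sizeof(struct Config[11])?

Slot: @0: rss [1B, align 1] → 1; @1: state [1B, align 1] → 2; +2 pad (align 4); @4: gid [4B, align 4] → 8; @8: refcount [1B, align 1] → 9; +3 tail pad (align 4); size 12, align 4
@0: x [8B, align 8] → 8
@8: y [4B, align 4] → 12
@12: z [12B, align 4] → 24
@24: target [1B, align 1] → 25
+1 pad (align 2)
@26: ammo [6B, align 2] → 32
@32: score [24B, align 8] → 56
@56: vx [1B, align 1] → 57
+7 tail pad (align 8)
size 64, align 8
array of 11: 11 × 64 = 704

704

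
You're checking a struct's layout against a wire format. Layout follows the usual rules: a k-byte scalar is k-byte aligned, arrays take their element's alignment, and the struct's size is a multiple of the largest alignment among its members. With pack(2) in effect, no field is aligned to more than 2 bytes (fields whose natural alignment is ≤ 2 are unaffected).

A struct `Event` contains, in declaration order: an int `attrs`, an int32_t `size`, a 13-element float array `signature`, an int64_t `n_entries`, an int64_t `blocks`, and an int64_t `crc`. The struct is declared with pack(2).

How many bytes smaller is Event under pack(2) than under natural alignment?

4

natural layout:
  @0: attrs [4B, align 4] → 4
  @4: size [4B, align 4] → 8
  @8: signature [52B, align 4] → 60
  +4 pad (align 8)
  @64: n_entries [8B, align 8] → 72
  @72: blocks [8B, align 8] → 80
  @80: crc [8B, align 8] → 88
  size 88, align 8
packed(2) layout:
  @0: attrs [4B, align 2] → 4
  @4: size [4B, align 2] → 8
  @8: signature [52B, align 2] → 60
  @60: n_entries [8B, align 2] → 68
  @68: blocks [8B, align 2] → 76
  @76: crc [8B, align 2] → 84
  size 84, align 2
88 − 84 = 4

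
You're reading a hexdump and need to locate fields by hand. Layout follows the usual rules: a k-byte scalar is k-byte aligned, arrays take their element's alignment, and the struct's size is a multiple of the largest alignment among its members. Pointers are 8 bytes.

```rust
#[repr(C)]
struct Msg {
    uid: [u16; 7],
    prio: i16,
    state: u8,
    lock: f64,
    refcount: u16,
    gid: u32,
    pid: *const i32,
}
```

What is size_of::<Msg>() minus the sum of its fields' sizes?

@0: uid [14B, align 2] → 14
@14: prio [2B, align 2] → 16
@16: state [1B, align 1] → 17
+7 pad (align 8)
@24: lock [8B, align 8] → 32
@32: refcount [2B, align 2] → 34
+2 pad (align 4)
@36: gid [4B, align 4] → 40
@40: pid [8B, align 8] → 48
size 48, align 8
data bytes 39, size 48 → padding 9

9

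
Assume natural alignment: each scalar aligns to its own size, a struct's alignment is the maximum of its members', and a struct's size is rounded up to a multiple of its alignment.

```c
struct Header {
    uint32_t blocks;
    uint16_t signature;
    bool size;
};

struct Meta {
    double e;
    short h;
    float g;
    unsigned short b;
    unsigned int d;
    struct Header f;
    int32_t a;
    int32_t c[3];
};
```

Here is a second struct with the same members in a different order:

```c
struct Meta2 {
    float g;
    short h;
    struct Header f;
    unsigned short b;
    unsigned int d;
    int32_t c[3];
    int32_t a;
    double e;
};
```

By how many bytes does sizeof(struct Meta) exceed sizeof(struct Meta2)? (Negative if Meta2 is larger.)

0

Header: 0..4  blocks  (4B, 4-aligned); 4..6  signature  (2B, 2-aligned); 6..7  size  (1B, 1-aligned); 7..8  -- tail padding (1B); sizeof = 8, alignof = 4
0..8  e  (8B, 8-aligned)
8..10  h  (2B, 2-aligned)
10..12  -- padding (2B)
12..16  g  (4B, 4-aligned)
16..18  b  (2B, 2-aligned)
18..20  -- padding (2B)
20..24  d  (4B, 4-aligned)
24..32  f  (8B, 4-aligned)
32..36  a  (4B, 4-aligned)
36..48  c  (12B, 4-aligned)
sizeof = 48, alignof = 8
— Meta2 —
0..4  g  (4B, 4-aligned)
4..6  h  (2B, 2-aligned)
6..8  -- padding (2B)
8..16  f  (8B, 4-aligned)
16..18  b  (2B, 2-aligned)
18..20  -- padding (2B)
20..24  d  (4B, 4-aligned)
24..36  c  (12B, 4-aligned)
36..40  a  (4B, 4-aligned)
40..48  e  (8B, 8-aligned)
sizeof = 48, alignof = 8
48 − 48 = 0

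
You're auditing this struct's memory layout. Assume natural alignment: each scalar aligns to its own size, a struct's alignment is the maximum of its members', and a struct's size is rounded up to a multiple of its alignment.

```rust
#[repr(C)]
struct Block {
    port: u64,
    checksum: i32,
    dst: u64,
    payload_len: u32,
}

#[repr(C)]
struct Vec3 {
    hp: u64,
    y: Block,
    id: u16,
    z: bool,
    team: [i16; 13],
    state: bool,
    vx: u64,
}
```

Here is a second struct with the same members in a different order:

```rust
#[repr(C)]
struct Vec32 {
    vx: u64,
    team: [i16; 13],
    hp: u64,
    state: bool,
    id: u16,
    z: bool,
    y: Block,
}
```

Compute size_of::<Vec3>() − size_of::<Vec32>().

Block: 0..8  port  (8B, 8-aligned); 8..12  checksum  (4B, 4-aligned); 12..16  -- padding (4B); 16..24  dst  (8B, 8-aligned); 24..28  payload_len  (4B, 4-aligned); 28..32  -- tail padding (4B); sizeof = 32, alignof = 8
0..8  hp  (8B, 8-aligned)
8..40  y  (32B, 8-aligned)
40..42  id  (2B, 2-aligned)
42..43  z  (1B, 1-aligned)
43..44  -- padding (1B)
44..70  team  (26B, 2-aligned)
70..71  state  (1B, 1-aligned)
71..72  -- padding (1B)
72..80  vx  (8B, 8-aligned)
sizeof = 80, alignof = 8
— Vec32 —
0..8  vx  (8B, 8-aligned)
8..34  team  (26B, 2-aligned)
34..40  -- padding (6B)
40..48  hp  (8B, 8-aligned)
48..49  state  (1B, 1-aligned)
49..50  -- padding (1B)
50..52  id  (2B, 2-aligned)
52..53  z  (1B, 1-aligned)
53..56  -- padding (3B)
56..88  y  (32B, 8-aligned)
sizeof = 88, alignof = 8
80 − 88 = -8

-8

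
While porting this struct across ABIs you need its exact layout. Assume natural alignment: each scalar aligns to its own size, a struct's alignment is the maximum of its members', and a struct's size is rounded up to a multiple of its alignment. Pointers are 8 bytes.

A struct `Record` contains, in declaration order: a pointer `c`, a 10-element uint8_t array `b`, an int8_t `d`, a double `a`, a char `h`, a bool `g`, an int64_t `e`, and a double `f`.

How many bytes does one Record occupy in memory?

@0: c [8B, align 8] → 8
@8: b [10B, align 1] → 18
@18: d [1B, align 1] → 19
+5 pad (align 8)
@24: a [8B, align 8] → 32
@32: h [1B, align 1] → 33
@33: g [1B, align 1] → 34
+6 pad (align 8)
@40: e [8B, align 8] → 48
@48: f [8B, align 8] → 56
size 56, align 8

56 bytes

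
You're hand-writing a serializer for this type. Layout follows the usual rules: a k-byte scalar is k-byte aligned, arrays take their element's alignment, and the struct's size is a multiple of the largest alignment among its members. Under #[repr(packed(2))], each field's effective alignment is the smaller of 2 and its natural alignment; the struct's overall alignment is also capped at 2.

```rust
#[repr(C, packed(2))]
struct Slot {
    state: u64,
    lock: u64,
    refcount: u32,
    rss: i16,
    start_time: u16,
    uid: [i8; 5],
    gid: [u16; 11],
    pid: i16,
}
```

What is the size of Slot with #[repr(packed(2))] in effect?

0..8  state  (8B, 2-aligned)
8..16  lock  (8B, 2-aligned)
16..20  refcount  (4B, 2-aligned)
20..22  rss  (2B, 2-aligned)
22..24  start_time  (2B, 2-aligned)
24..29  uid  (5B, 1-aligned)
29..30  -- padding (1B)
30..52  gid  (22B, 2-aligned)
52..54  pid  (2B, 2-aligned)
sizeof = 54, alignof = 2

54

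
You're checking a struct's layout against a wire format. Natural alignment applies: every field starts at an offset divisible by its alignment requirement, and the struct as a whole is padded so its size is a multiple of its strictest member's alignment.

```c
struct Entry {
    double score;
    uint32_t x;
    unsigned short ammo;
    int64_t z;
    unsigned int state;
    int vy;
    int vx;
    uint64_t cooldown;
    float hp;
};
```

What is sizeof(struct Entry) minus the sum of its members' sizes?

10

@0: score [8B, align 8] → 8
@8: x [4B, align 4] → 12
@12: ammo [2B, align 2] → 14
+2 pad (align 8)
@16: z [8B, align 8] → 24
@24: state [4B, align 4] → 28
@28: vy [4B, align 4] → 32
@32: vx [4B, align 4] → 36
+4 pad (align 8)
@40: cooldown [8B, align 8] → 48
@48: hp [4B, align 4] → 52
+4 tail pad (align 8)
size 56, align 8
data bytes 46, size 56 → padding 10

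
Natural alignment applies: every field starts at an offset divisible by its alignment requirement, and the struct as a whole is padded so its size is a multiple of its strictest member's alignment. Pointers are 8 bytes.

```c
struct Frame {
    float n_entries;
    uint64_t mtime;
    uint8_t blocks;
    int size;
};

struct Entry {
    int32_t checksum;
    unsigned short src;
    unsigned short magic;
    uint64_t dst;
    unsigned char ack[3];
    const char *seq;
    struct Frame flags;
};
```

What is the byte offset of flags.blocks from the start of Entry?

48

Frame: @0: n_entries [4B, align 4] → 4; +4 pad (align 8); @8: mtime [8B, align 8] → 16; @16: blocks [1B, align 1] → 17; +3 pad (align 4); @20: size [4B, align 4] → 24; size 24, align 8
@0: checksum [4B, align 4] → 4
@4: src [2B, align 2] → 6
@6: magic [2B, align 2] → 8
@8: dst [8B, align 8] → 16
@16: ack [3B, align 1] → 19
+5 pad (align 8)
@24: seq [8B, align 8] → 32
@32: flags [24B, align 8] → 56
within Frame: blocks at 16
32 + 16 = 48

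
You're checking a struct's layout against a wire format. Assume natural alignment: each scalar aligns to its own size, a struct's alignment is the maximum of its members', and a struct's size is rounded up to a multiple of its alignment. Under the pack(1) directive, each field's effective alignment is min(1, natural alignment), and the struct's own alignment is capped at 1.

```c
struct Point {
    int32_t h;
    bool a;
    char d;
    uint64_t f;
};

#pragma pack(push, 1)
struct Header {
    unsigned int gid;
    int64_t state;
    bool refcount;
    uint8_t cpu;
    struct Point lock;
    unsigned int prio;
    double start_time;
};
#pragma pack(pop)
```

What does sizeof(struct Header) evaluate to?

Point: 0..4  h  (4B, 4-aligned); 4..5  a  (1B, 1-aligned); 5..6  d  (1B, 1-aligned); 6..8  -- padding (2B); 8..16  f  (8B, 8-aligned); sizeof = 16, alignof = 8
0..4  gid  (4B, 1-aligned)
4..12  state  (8B, 1-aligned)
12..13  refcount  (1B, 1-aligned)
13..14  cpu  (1B, 1-aligned)
14..30  lock  (16B, 1-aligned)
30..34  prio  (4B, 1-aligned)
34..42  start_time  (8B, 1-aligned)
sizeof = 42, alignof = 1

42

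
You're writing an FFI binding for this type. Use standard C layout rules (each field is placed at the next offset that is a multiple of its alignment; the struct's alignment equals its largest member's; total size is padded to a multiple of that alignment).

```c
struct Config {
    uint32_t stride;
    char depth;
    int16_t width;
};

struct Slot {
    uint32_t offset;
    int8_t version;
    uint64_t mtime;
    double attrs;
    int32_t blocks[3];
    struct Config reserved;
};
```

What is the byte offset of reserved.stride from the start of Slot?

Config: @0: stride [4B, align 4] → 4; @4: depth [1B, align 1] → 5; +1 pad (align 2); @6: width [2B, align 2] → 8; size 8, align 4
@0: offset [4B, align 4] → 4
@4: version [1B, align 1] → 5
+3 pad (align 8)
@8: mtime [8B, align 8] → 16
@16: attrs [8B, align 8] → 24
@24: blocks [12B, align 4] → 36
@36: reserved [8B, align 4] → 44
within Config: stride at 0
36 + 0 = 36

36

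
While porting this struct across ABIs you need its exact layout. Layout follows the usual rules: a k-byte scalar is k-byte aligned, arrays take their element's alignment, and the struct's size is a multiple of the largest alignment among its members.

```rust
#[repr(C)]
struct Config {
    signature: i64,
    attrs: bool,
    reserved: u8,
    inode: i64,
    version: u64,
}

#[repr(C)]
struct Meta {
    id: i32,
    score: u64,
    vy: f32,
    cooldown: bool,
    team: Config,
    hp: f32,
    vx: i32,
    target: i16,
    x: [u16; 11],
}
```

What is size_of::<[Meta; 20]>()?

1760

Config: signature at 0 (size 8, align 8) → ends 8; attrs at 8 (size 1, align 1) → ends 9; reserved at 9 (size 1, align 1) → ends 10; pad 6 to align 8 for inode; inode at 16 (size 8, align 8) → ends 24; version at 24 (size 8, align 8) → ends 32; total 32 bytes, alignment 8
id at 0 (size 4, align 4) → ends 4
pad 4 to align 8 for score
score at 8 (size 8, align 8) → ends 16
vy at 16 (size 4, align 4) → ends 20
cooldown at 20 (size 1, align 1) → ends 21
pad 3 to align 8 for team
team at 24 (size 32, align 8) → ends 56
hp at 56 (size 4, align 4) → ends 60
vx at 60 (size 4, align 4) → ends 64
target at 64 (size 2, align 2) → ends 66
x at 66 (size 22, align 2) → ends 88
total 88 bytes, alignment 8
array of 20: 20 × 88 = 1760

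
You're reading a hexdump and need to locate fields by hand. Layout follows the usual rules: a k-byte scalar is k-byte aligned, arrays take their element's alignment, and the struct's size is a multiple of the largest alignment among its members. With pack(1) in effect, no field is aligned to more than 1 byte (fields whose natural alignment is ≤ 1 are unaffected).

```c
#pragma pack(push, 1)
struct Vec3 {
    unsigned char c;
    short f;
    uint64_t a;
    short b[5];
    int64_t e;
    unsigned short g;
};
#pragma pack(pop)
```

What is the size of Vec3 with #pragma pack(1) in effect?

c at 0 (size 1, align 1) → ends 1
f at 1 (size 2, align 1) → ends 3
a at 3 (size 8, align 1) → ends 11
b at 11 (size 10, align 1) → ends 21
e at 21 (size 8, align 1) → ends 29
g at 29 (size 2, align 1) → ends 31
total 31 bytes, alignment 1

31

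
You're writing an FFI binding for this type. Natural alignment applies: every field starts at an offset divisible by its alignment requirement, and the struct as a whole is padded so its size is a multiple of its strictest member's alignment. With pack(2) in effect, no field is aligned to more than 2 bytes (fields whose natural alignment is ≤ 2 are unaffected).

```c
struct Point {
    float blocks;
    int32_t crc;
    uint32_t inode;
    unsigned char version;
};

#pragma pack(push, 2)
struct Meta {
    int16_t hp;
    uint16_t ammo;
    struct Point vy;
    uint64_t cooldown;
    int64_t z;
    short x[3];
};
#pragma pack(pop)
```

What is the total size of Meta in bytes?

Point: blocks at 0 (size 4, align 4) → ends 4; crc at 4 (size 4, align 4) → ends 8; inode at 8 (size 4, align 4) → ends 12; version at 12 (size 1, align 1) → ends 13; tail pad 3 to reach multiple of 4; total 16 bytes, alignment 4
hp at 0 (size 2, align 2) → ends 2
ammo at 2 (size 2, align 2) → ends 4
vy at 4 (size 16, align 2) → ends 20
cooldown at 20 (size 8, align 2) → ends 28
z at 28 (size 8, align 2) → ends 36
x at 36 (size 6, align 2) → ends 42
total 42 bytes, alignment 2

42 bytes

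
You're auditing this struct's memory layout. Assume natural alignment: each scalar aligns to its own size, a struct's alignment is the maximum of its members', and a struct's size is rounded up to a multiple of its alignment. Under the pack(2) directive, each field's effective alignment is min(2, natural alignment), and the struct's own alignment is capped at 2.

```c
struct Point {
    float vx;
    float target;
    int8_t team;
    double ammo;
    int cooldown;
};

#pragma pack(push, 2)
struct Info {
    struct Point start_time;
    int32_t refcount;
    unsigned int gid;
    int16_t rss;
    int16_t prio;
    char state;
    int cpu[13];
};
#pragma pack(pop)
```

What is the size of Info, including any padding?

98 bytes

Point: vx at 0 (size 4, align 4) → ends 4; target at 4 (size 4, align 4) → ends 8; team at 8 (size 1, align 1) → ends 9; pad 7 to align 8 for ammo; ammo at 16 (size 8, align 8) → ends 24; cooldown at 24 (size 4, align 4) → ends 28; tail pad 4 to reach multiple of 8; total 32 bytes, alignment 8
start_time at 0 (size 32, align 2) → ends 32
refcount at 32 (size 4, align 2) → ends 36
gid at 36 (size 4, align 2) → ends 40
rss at 40 (size 2, align 2) → ends 42
prio at 42 (size 2, align 2) → ends 44
state at 44 (size 1, align 1) → ends 45
pad 1 to align 2 for cpu
cpu at 46 (size 52, align 2) → ends 98
total 98 bytes, alignment 2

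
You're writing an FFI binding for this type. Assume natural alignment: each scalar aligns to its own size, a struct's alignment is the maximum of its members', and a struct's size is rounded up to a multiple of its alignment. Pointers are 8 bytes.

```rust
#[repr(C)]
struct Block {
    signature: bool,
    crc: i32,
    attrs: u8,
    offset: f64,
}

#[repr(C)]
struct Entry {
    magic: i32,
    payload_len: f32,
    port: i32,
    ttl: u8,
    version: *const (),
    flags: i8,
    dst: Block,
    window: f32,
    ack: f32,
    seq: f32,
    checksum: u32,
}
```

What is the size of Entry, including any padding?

Block: 0..1  signature  (1B, 1-aligned); 1..4  -- padding (3B); 4..8  crc  (4B, 4-aligned); 8..9  attrs  (1B, 1-aligned); 9..16  -- padding (7B); 16..24  offset  (8B, 8-aligned); sizeof = 24, alignof = 8
0..4  magic  (4B, 4-aligned)
4..8  payload_len  (4B, 4-aligned)
8..12  port  (4B, 4-aligned)
12..13  ttl  (1B, 1-aligned)
13..16  -- padding (3B)
16..24  version  (8B, 8-aligned)
24..25  flags  (1B, 1-aligned)
25..32  -- padding (7B)
32..56  dst  (24B, 8-aligned)
56..60  window  (4B, 4-aligned)
60..64  ack  (4B, 4-aligned)
64..68  seq  (4B, 4-aligned)
68..72  checksum  (4B, 4-aligned)
sizeof = 72, alignof = 8

72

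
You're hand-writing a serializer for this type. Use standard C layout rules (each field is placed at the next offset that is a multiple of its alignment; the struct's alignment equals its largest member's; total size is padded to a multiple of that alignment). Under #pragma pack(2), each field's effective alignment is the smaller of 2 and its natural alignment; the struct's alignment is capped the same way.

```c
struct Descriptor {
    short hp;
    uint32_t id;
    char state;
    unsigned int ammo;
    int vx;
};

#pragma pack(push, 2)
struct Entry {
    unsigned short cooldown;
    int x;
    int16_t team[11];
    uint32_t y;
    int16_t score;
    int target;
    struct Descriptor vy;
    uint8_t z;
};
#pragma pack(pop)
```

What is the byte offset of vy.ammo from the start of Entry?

Descriptor: hp at 0 (size 2, align 2) → ends 2; pad 2 to align 4 for id; id at 4 (size 4, align 4) → ends 8; state at 8 (size 1, align 1) → ends 9; pad 3 to align 4 for ammo; ammo at 12 (size 4, align 4) → ends 16; vx at 16 (size 4, align 4) → ends 20; total 20 bytes, alignment 4
cooldown at 0 (size 2, align 2) → ends 2
x at 2 (size 4, align 2) → ends 6
team at 6 (size 22, align 2) → ends 28
y at 28 (size 4, align 2) → ends 32
score at 32 (size 2, align 2) → ends 34
target at 34 (size 4, align 2) → ends 38
vy at 38 (size 20, align 2) → ends 58
within Descriptor: ammo at 12
38 + 12 = 50

50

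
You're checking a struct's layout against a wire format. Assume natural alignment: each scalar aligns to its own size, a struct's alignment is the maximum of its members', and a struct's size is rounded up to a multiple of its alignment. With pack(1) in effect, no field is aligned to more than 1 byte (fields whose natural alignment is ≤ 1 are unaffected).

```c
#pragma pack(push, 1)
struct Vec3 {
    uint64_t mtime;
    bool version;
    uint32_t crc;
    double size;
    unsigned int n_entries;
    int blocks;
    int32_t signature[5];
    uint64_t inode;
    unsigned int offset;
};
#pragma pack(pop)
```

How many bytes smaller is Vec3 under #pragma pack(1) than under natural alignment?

11

natural layout:
  0..8  mtime  (8B, 8-aligned)
  8..9  version  (1B, 1-aligned)
  9..12  -- padding (3B)
  12..16  crc  (4B, 4-aligned)
  16..24  size  (8B, 8-aligned)
  24..28  n_entries  (4B, 4-aligned)
  28..32  blocks  (4B, 4-aligned)
  32..52  signature  (20B, 4-aligned)
  52..56  -- padding (4B)
  56..64  inode  (8B, 8-aligned)
  64..68  offset  (4B, 4-aligned)
  68..72  -- tail padding (4B)
  sizeof = 72, alignof = 8
packed(1) layout:
  0..8  mtime  (8B, 1-aligned)
  8..9  version  (1B, 1-aligned)
  9..13  crc  (4B, 1-aligned)
  13..21  size  (8B, 1-aligned)
  21..25  n_entries  (4B, 1-aligned)
  25..29  blocks  (4B, 1-aligned)
  29..49  signature  (20B, 1-aligned)
  49..57  inode  (8B, 1-aligned)
  57..61  offset  (4B, 1-aligned)
  sizeof = 61, alignof = 1
72 − 61 = 11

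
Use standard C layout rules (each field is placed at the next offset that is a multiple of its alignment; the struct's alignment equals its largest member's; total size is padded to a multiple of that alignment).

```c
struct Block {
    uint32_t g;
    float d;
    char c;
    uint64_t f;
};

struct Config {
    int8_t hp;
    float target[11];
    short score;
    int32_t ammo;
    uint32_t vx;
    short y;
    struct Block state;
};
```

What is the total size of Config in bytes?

88

Block: @0: g [4B, align 4] → 4; @4: d [4B, align 4] → 8; @8: c [1B, align 1] → 9; +7 pad (align 8); @16: f [8B, align 8] → 24; size 24, align 8
@0: hp [1B, align 1] → 1
+3 pad (align 4)
@4: target [44B, align 4] → 48
@48: score [2B, align 2] → 50
+2 pad (align 4)
@52: ammo [4B, align 4] → 56
@56: vx [4B, align 4] → 60
@60: y [2B, align 2] → 62
+2 pad (align 8)
@64: state [24B, align 8] → 88
size 88, align 8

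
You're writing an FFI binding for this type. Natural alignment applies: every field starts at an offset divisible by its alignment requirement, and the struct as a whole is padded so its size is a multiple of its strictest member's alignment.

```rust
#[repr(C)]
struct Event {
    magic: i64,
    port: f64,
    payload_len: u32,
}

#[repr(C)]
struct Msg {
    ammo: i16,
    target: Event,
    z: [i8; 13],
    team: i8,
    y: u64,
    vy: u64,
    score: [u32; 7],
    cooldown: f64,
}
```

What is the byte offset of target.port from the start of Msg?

16

Event: 0..8  magic  (8B, 8-aligned); 8..16  port  (8B, 8-aligned); 16..20  payload_len  (4B, 4-aligned); 20..24  -- tail padding (4B); sizeof = 24, alignof = 8
0..2  ammo  (2B, 2-aligned)
2..8  -- padding (6B)
8..32  target  (24B, 8-aligned)
within Event: port at 8
8 + 8 = 16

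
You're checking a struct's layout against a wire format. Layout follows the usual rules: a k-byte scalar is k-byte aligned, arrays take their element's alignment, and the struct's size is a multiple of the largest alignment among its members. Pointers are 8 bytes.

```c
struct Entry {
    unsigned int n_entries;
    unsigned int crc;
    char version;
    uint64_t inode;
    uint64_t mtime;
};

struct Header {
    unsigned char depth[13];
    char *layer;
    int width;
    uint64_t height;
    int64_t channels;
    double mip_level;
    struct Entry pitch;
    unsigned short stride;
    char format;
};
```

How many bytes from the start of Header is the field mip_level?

48

Entry: @0: n_entries [4B, align 4] → 4; @4: crc [4B, align 4] → 8; @8: version [1B, align 1] → 9; +7 pad (align 8); @16: inode [8B, align 8] → 24; @24: mtime [8B, align 8] → 32; size 32, align 8
@0: depth [13B, align 1] → 13
+3 pad (align 8)
@16: layer [8B, align 8] → 24
@24: width [4B, align 4] → 28
+4 pad (align 8)
@32: height [8B, align 8] → 40
@40: channels [8B, align 8] → 48
@48: mip_level [8B, align 8] → 56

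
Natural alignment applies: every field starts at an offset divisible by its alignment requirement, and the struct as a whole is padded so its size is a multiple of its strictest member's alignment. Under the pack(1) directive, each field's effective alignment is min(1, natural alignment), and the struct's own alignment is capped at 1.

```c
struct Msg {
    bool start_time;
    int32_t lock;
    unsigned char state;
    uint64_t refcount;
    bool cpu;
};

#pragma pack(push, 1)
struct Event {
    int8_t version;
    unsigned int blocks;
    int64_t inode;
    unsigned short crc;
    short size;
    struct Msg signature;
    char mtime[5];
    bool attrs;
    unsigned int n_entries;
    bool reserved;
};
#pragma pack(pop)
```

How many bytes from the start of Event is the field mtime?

Msg: @0: start_time [1B, align 1] → 1; +3 pad (align 4); @4: lock [4B, align 4] → 8; @8: state [1B, align 1] → 9; +7 pad (align 8); @16: refcount [8B, align 8] → 24; @24: cpu [1B, align 1] → 25; +7 tail pad (align 8); size 32, align 8
@0: version [1B, align 1] → 1
@1: blocks [4B, align 1] → 5
@5: inode [8B, align 1] → 13
@13: crc [2B, align 1] → 15
@15: size [2B, align 1] → 17
@17: signature [32B, align 1] → 49
@49: mtime [5B, align 1] → 54

49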